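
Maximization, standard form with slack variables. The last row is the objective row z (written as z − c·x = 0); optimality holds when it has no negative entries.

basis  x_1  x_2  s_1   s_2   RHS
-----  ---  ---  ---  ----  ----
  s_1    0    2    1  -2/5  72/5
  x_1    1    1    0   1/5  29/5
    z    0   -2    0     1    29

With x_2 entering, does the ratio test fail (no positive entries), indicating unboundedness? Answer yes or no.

Column x_2 has positive entries in row(s) 1, 2, so the ratio test bounds it — not unbounded.

no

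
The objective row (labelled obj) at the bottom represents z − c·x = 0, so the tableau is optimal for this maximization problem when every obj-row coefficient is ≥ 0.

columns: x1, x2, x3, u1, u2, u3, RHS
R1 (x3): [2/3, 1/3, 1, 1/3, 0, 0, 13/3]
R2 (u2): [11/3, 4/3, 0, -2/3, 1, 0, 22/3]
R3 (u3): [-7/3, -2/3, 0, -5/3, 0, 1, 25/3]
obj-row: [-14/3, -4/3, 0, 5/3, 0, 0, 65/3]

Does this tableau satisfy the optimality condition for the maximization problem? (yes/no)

no

The obj-row has a negative entry -14/3 in column x1, so it is not optimal.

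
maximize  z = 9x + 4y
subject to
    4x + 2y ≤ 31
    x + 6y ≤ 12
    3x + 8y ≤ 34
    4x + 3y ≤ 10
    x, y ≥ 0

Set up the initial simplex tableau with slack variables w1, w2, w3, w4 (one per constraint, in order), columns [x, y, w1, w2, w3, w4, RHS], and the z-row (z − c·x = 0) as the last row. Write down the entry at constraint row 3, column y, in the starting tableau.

8

Constraint 3 has coefficient 8 on y.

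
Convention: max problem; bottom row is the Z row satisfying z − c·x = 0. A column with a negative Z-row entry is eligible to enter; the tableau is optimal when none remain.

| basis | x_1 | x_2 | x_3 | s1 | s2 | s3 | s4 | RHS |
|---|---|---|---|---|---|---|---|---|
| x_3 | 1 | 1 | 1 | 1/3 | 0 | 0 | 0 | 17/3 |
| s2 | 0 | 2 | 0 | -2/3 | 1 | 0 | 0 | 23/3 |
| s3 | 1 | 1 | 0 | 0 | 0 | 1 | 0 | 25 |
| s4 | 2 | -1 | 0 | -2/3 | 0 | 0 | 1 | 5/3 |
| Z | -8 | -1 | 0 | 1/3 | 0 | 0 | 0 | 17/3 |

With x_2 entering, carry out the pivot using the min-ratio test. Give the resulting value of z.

19/2

Ratio test on column x_2 — row 1: (17/3)/1 = 17/3; row 2: (23/3)/2 = 23/6; row 3: 25/1 = 25; row 4: entry -1 ≤ 0. Minimum is 23/6 at row 2 (s2 leaves); pivot element 2.
Pivot on row 2; the Z-row RHS becomes 17/3 − (-1)·(23/6) = 19/2.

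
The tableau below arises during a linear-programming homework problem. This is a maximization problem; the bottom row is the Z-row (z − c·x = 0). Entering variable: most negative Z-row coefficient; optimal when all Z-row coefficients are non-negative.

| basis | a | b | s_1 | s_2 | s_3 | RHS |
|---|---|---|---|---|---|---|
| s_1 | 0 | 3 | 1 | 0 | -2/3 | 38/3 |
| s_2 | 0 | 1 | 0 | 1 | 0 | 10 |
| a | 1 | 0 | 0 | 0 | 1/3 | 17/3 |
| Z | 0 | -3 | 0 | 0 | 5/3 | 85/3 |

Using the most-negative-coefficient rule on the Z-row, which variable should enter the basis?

Negative Z-row entries: b: -3.
The most negative is -3 in column b, so b enters.

b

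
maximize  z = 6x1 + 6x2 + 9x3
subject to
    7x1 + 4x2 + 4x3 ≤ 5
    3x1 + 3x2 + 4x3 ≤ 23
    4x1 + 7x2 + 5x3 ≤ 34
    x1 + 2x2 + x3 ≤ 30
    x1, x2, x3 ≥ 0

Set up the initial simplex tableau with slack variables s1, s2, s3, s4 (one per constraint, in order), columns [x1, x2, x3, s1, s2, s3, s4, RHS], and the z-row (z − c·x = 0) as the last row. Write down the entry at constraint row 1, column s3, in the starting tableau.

Slack s3 belongs to constraint 3; its column is the unit vector e_3, so the entry in row 1 is 0.

0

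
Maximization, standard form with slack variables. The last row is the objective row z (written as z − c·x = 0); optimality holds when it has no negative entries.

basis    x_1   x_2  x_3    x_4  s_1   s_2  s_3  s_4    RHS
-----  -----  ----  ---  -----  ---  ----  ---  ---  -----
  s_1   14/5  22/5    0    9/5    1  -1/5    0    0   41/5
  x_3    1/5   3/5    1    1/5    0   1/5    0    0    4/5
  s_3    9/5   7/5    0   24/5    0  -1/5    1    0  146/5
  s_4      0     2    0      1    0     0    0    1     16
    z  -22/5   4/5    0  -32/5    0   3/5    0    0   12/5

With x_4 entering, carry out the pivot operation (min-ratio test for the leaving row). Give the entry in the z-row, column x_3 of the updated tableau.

32

Ratio test on column x_4 — row 1: (41/5)/(9/5) = 41/9; row 2: (4/5)/(1/5) = 4; row 3: (146/5)/(24/5) = 73/12; row 4: 16/1 = 16. Minimum is 4 at row 2 (x_3 leaves); pivot element 1/5.
Divide row 2 by 1/5; eliminate column x_4 from the other rows.
z-row update in column x_3: 0 − (-32/5)·5 = 32.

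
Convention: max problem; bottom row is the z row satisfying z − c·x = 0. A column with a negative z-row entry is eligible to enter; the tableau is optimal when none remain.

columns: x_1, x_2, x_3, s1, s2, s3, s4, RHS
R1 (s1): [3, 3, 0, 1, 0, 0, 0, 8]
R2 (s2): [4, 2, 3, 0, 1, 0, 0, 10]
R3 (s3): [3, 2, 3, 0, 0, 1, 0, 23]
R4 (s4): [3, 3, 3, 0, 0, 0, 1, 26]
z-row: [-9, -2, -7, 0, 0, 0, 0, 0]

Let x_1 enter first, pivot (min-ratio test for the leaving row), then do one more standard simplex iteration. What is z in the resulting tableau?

Ratio test on column x_1 — row 1: 8/3 = 8/3; row 2: 10/4 = 5/2; row 3: 23/3 = 23/3; row 4: 26/3 = 26/3. Minimum is 5/2 at row 2 (s2 leaves); pivot element 4.
Pivot on row 2; the z-row RHS becomes 0 − (-9)·(5/2) = 45/2.
Next entering variable (most negative z-row entry -1/4): x_3.
Ratio test on column x_3 — row 1: entry -9/4 ≤ 0; row 2: (5/2)/(3/4) = 10/3; row 3: (31/2)/(3/4) = 62/3; row 4: (37/2)/(3/4) = 74/3. Minimum is 10/3 at row 2 (x_1 leaves); pivot element 3/4.
After the second pivot the z-row RHS is 45/2 − (-1/4)·(10/3) = 70/3.

70/3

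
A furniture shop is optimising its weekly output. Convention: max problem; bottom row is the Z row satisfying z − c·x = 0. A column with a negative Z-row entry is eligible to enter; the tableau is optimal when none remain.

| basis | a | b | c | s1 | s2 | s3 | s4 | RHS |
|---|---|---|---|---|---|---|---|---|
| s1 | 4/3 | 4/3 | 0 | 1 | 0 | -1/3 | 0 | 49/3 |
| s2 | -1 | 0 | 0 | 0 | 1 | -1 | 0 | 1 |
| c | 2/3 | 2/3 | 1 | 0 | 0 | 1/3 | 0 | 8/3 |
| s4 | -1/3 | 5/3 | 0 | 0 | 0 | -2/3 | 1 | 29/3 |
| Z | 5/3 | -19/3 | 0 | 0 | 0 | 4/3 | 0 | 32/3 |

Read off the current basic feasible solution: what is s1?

49/3

s1 is basic (row 1); its value is the RHS of that row, 49/3.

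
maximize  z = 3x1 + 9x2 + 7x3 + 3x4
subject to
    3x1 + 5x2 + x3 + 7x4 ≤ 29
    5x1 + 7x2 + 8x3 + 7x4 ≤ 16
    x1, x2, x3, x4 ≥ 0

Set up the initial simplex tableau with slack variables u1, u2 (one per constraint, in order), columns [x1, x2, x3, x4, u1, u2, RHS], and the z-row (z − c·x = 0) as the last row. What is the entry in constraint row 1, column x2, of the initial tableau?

Constraint 1 has coefficient 5 on x2.

5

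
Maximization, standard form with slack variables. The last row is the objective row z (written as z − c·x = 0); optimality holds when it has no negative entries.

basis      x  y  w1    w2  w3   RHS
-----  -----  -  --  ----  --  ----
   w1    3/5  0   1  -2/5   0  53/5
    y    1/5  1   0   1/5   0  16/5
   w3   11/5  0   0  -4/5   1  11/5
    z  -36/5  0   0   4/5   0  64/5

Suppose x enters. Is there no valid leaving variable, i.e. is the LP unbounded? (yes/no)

Column x has positive entries in row(s) 1, 2, 3, so the ratio test bounds it — not unbounded.

no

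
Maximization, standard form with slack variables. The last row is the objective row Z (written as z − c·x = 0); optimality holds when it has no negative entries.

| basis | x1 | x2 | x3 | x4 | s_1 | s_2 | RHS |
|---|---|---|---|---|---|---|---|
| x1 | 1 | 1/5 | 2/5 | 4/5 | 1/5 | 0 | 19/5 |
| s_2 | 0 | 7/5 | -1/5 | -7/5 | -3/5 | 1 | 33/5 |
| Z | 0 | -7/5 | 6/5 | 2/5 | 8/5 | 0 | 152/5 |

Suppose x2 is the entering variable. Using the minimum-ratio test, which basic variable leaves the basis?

s_2

Column x2 entries and ratios — x1: (19/5)/(1/5) = 19; s_2: (33/5)/(7/5) = 33/7.
Smallest ratio is 33/7 in the row of s_2, so s_2 leaves.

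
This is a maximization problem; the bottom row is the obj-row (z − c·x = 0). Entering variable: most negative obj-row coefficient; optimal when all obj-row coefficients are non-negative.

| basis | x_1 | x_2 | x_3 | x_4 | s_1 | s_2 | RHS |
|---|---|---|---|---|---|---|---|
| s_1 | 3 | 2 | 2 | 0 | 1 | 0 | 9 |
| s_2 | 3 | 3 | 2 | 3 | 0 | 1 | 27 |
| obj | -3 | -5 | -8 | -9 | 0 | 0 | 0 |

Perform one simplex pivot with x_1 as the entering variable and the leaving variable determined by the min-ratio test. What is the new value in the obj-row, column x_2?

Ratio test on column x_1 — row 1: 9/3 = 3; row 2: 27/3 = 9. Minimum is 3 at row 1 (s_1 leaves); pivot element 3.
Divide row 1 by 3; eliminate column x_1 from the other rows.
obj-row update in column x_2: -5 − (-3)·(2/3) = -3.

-3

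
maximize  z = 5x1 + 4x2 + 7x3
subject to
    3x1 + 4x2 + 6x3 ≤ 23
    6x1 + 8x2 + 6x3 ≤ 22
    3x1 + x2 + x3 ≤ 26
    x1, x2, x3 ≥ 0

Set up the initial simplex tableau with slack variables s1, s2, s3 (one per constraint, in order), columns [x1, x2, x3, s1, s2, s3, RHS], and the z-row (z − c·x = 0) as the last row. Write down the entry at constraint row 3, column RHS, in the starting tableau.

26

The RHS of constraint 3 is b_3 = 26.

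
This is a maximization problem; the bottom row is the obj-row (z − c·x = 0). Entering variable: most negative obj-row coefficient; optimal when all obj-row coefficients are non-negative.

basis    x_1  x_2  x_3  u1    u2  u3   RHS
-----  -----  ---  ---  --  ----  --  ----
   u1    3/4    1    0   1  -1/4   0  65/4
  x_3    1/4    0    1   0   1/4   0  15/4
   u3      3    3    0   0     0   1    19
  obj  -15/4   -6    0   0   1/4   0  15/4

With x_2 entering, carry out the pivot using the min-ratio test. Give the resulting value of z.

Ratio test on column x_2 — row 1: (65/4)/1 = 65/4; row 2: entry 0 ≤ 0; row 3: 19/3 = 19/3. Minimum is 19/3 at row 3 (u3 leaves); pivot element 3.
Pivot on row 3; the obj-row RHS becomes 15/4 − (-6)·(19/3) = 167/4.

167/4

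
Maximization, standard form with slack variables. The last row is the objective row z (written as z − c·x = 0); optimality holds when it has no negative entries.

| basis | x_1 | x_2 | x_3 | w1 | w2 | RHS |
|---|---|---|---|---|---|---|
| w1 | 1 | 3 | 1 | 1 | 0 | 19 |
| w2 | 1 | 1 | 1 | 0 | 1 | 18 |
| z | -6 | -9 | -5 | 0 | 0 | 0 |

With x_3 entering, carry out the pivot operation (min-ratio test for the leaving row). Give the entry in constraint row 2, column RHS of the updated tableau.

Ratio test on column x_3 — row 1: 19/1 = 19; row 2: 18/1 = 18. Minimum is 18 at row 2 (w2 leaves); pivot element 1.
Divide row 2 by 1; eliminate column x_3 from the other rows.
In the new row 2, the RHS entry is the old entry divided by the pivot: 18/1 = 18.

18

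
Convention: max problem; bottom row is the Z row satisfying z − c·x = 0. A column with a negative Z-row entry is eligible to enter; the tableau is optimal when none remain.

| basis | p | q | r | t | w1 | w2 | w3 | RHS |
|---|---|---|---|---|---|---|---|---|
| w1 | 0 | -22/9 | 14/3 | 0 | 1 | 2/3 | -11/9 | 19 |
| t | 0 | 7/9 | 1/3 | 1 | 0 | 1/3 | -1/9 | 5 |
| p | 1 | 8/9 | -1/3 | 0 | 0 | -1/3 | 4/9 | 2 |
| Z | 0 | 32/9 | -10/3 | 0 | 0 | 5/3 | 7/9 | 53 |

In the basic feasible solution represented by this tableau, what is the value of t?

5

t is basic (row 2); its value is the RHS of that row, 5.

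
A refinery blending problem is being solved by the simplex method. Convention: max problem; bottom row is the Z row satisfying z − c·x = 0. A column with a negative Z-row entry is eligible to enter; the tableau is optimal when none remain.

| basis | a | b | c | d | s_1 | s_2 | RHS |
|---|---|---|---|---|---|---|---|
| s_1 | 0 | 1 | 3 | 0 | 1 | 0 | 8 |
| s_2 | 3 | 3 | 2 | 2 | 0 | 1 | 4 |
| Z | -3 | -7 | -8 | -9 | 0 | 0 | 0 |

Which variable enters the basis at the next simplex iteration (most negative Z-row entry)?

Negative Z-row entries: a: -3, b: -7, c: -8, d: -9.
The most negative is -9 in column d, so d enters.

d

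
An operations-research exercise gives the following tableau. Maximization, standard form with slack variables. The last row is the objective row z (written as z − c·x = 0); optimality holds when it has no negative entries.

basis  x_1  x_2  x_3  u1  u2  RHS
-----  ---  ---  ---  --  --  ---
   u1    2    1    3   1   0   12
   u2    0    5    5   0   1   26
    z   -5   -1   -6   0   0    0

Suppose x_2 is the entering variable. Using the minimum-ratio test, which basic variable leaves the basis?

Column x_2 entries and ratios — u1: 12/1 = 12; u2: 26/5 = 26/5.
Smallest ratio is 26/5 in the row of u2, so u2 leaves.

u2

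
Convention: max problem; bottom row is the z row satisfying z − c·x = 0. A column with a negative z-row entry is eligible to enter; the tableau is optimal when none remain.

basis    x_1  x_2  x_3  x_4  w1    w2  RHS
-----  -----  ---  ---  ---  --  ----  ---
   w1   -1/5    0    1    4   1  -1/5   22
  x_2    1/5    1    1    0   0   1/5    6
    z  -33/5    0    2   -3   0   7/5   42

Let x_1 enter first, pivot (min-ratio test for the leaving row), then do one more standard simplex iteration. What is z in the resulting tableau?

261

Ratio test on column x_1 — row 1: entry -1/5 ≤ 0; row 2: 6/(1/5) = 30. Minimum is 30 at row 2 (x_2 leaves); pivot element 1/5.
Pivot on row 2; the z-row RHS becomes 42 − (-33/5)·30 = 240.
Next entering variable (most negative z-row entry -3): x_4.
Ratio test on column x_4 — row 1: 28/4 = 7; row 2: entry 0 ≤ 0. Minimum is 7 at row 1 (w1 leaves); pivot element 4.
After the second pivot the z-row RHS is 240 − (-3)·7 = 261.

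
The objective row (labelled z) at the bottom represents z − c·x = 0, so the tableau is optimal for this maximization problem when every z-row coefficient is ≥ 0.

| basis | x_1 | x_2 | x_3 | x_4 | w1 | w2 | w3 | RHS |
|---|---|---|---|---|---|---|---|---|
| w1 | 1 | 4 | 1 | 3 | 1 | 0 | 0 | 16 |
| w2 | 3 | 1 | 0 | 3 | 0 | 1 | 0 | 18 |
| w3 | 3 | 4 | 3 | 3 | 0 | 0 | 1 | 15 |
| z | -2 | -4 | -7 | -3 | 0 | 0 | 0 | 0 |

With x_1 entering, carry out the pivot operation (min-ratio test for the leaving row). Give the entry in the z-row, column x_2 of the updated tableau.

Ratio test on column x_1 — row 1: 16/1 = 16; row 2: 18/3 = 6; row 3: 15/3 = 5. Minimum is 5 at row 3 (w3 leaves); pivot element 3.
Divide row 3 by 3; eliminate column x_1 from the other rows.
z-row update in column x_2: -4 − (-2)·(4/3) = -4/3.

-4/3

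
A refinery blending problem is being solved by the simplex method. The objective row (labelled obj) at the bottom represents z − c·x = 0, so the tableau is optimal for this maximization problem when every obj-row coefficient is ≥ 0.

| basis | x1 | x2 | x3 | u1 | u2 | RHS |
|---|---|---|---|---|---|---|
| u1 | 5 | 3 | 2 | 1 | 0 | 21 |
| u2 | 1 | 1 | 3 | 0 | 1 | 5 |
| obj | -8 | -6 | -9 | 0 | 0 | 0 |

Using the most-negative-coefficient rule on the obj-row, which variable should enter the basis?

Negative obj-row entries: x1: -8, x2: -6, x3: -9.
The most negative is -9 in column x3, so x3 enters.

x3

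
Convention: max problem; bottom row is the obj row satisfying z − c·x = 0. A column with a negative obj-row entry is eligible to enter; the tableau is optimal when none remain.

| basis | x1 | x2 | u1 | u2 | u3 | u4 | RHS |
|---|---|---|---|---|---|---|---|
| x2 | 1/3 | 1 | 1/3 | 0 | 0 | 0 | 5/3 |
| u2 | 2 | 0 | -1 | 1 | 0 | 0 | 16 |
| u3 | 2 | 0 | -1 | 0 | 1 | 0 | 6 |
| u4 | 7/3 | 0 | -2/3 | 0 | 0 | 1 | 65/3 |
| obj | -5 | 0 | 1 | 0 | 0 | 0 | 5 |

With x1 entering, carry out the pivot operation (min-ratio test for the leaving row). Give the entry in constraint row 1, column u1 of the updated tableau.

Ratio test on column x1 — row 1: (5/3)/(1/3) = 5; row 2: 16/2 = 8; row 3: 6/2 = 3; row 4: (65/3)/(7/3) = 65/7. Minimum is 3 at row 3 (u3 leaves); pivot element 2.
Divide row 3 by 2; eliminate column x1 from the other rows.
Row 1 update in column u1: 1/3 − (1/3)·(-1/2) = 1/2.

1/2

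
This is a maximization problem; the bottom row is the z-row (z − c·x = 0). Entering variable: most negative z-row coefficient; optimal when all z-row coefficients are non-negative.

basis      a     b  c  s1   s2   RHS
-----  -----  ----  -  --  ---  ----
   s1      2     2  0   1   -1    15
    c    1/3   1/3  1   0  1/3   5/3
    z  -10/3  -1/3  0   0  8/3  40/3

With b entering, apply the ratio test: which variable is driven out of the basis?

c

Column b entries and ratios — s1: 15/2 = 15/2; c: (5/3)/(1/3) = 5.
Smallest ratio is 5 in the row of c, so c leaves.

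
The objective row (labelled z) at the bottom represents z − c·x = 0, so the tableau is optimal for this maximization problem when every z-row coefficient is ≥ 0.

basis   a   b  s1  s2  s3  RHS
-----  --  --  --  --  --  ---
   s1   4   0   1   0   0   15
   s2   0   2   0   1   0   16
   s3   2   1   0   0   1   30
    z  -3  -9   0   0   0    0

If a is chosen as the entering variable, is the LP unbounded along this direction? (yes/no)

Column a has positive entries in row(s) 1, 3, so the ratio test bounds it — not unbounded.

no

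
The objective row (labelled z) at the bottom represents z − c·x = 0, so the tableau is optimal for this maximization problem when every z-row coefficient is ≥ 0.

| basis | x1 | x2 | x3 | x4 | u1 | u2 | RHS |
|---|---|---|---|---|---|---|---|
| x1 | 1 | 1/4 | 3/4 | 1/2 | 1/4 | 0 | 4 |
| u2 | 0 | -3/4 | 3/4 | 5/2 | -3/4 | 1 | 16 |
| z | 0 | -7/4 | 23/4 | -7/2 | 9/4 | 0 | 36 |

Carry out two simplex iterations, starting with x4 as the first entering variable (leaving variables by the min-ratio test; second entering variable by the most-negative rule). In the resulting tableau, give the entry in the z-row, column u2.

0

Ratio test on column x4 — row 1: 4/(1/2) = 8; row 2: 16/(5/2) = 32/5. Minimum is 32/5 at row 2 (u2 leaves); pivot element 5/2.
Divide row 2 by 5/2; eliminate column x4 from the other rows.
Second iteration: most negative z-row entry is -14/5 in column x2, so x2 enters.
Ratio test on column x2 — row 1: (4/5)/(2/5) = 2; row 2: entry -3/10 ≤ 0. Minimum is 2 at row 1 (x1 leaves); pivot element 2/5.
Divide row 1 by 2/5; eliminate column x2 from the other rows.
After both pivots, the entry at the z-row, column u2 is 0.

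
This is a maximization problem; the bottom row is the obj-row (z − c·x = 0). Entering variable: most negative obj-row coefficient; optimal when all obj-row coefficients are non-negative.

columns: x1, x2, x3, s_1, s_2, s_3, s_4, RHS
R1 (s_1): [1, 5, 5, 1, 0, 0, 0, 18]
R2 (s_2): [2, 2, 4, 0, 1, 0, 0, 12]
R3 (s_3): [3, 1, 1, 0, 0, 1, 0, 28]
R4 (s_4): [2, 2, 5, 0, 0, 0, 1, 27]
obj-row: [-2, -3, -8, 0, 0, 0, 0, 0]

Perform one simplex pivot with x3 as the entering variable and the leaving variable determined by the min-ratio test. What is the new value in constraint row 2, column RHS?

Ratio test on column x3 — row 1: 18/5 = 18/5; row 2: 12/4 = 3; row 3: 28/1 = 28; row 4: 27/5 = 27/5. Minimum is 3 at row 2 (s_2 leaves); pivot element 4.
Divide row 2 by 4; eliminate column x3 from the other rows.
In the new row 2, the RHS entry is the old entry divided by the pivot: 12/4 = 3.

3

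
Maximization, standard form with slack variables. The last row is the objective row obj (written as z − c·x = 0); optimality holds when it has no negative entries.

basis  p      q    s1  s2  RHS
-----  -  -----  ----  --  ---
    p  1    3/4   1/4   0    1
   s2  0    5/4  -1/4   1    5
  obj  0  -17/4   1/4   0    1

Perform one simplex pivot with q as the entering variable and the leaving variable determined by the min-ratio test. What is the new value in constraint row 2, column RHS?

10/3

Ratio test on column q — row 1: 1/(3/4) = 4/3; row 2: 5/(5/4) = 4. Minimum is 4/3 at row 1 (p leaves); pivot element 3/4.
Divide row 1 by 3/4; eliminate column q from the other rows.
Row 2 update in column RHS: 5 − (5/4)·(4/3) = 10/3.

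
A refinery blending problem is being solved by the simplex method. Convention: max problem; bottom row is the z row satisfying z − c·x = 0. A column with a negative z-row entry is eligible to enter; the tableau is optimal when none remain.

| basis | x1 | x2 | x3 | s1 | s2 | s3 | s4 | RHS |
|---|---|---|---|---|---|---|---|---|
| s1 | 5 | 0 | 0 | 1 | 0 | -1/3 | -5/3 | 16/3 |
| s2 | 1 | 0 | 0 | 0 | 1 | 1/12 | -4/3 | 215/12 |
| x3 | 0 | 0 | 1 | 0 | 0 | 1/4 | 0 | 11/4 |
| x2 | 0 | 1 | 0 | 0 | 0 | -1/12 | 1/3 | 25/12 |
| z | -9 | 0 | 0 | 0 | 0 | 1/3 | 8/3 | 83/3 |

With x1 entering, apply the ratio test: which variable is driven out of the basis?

Column x1 entries and ratios — s1: (16/3)/5 = 16/15; s2: (215/12)/1 = 215/12; x3: 0 ≤ 0, skip; x2: 0 ≤ 0, skip.
Smallest ratio is 16/15 in the row of s1, so s1 leaves.

s1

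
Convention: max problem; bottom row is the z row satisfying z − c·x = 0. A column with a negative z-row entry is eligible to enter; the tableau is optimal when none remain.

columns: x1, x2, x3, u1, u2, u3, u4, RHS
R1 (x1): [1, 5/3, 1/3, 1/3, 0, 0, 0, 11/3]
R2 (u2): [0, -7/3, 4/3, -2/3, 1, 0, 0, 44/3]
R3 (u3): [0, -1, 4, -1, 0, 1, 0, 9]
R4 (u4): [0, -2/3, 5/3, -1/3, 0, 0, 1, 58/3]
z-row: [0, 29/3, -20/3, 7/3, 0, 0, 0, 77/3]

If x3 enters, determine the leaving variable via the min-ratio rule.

u3

Column x3 entries and ratios — x1: (11/3)/(1/3) = 11; u2: (44/3)/(4/3) = 11; u3: 9/4 = 9/4; u4: (58/3)/(5/3) = 58/5.
Smallest ratio is 9/4 in the row of u3, so u3 leaves.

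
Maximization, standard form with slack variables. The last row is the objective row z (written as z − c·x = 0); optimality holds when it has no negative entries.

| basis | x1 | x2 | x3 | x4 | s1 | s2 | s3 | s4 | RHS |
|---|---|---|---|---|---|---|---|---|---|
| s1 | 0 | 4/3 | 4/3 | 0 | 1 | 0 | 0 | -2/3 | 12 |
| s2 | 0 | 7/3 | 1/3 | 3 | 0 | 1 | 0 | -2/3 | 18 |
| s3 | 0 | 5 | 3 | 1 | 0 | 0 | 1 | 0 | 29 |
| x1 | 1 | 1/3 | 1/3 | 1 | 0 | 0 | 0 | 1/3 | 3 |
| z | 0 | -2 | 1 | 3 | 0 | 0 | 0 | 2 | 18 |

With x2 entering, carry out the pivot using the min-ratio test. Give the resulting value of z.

Ratio test on column x2 — row 1: 12/(4/3) = 9; row 2: 18/(7/3) = 54/7; row 3: 29/5 = 29/5; row 4: 3/(1/3) = 9. Minimum is 29/5 at row 3 (s3 leaves); pivot element 5.
Pivot on row 3; the z-row RHS becomes 18 − (-2)·(29/5) = 148/5.

148/5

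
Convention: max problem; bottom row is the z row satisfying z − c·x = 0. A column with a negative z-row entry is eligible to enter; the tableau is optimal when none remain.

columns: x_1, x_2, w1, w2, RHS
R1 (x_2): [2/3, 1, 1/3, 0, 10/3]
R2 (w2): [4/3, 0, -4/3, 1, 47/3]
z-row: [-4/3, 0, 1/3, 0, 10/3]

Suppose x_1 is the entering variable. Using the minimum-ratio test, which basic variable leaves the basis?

Column x_1 entries and ratios — x_2: (10/3)/(2/3) = 5; w2: (47/3)/(4/3) = 47/4.
Smallest ratio is 5 in the row of x_2, so x_2 leaves.

x_2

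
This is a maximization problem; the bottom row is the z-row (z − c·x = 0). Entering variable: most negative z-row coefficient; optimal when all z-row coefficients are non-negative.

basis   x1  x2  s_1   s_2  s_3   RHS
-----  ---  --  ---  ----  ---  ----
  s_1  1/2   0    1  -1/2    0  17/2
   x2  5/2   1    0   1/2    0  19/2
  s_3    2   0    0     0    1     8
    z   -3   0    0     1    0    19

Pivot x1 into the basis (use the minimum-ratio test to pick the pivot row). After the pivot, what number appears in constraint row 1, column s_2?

Ratio test on column x1 — row 1: (17/2)/(1/2) = 17; row 2: (19/2)/(5/2) = 19/5; row 3: 8/2 = 4. Minimum is 19/5 at row 2 (x2 leaves); pivot element 5/2.
Divide row 2 by 5/2; eliminate column x1 from the other rows.
Row 1 update in column s_2: -1/2 − (1/2)·(1/5) = -3/5.

-3/5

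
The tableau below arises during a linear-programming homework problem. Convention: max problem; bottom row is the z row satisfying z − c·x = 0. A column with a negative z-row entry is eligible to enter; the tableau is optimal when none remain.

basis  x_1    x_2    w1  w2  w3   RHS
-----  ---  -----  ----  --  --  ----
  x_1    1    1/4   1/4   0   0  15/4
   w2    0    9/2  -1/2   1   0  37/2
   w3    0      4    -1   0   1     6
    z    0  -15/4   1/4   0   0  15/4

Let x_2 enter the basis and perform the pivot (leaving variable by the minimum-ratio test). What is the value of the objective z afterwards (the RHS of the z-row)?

Ratio test on column x_2 — row 1: (15/4)/(1/4) = 15; row 2: (37/2)/(9/2) = 37/9; row 3: 6/4 = 3/2. Minimum is 3/2 at row 3 (w3 leaves); pivot element 4.
Pivot on row 3; the z-row RHS becomes 15/4 − (-15/4)·(3/2) = 75/8.

75/8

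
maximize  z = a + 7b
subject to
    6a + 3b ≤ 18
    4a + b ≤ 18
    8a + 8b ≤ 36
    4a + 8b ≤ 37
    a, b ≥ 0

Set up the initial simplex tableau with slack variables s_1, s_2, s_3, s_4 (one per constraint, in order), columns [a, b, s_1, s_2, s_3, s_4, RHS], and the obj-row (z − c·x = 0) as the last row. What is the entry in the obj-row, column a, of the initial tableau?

-1

The obj-row carries the negated objective coefficients: the a entry is -1.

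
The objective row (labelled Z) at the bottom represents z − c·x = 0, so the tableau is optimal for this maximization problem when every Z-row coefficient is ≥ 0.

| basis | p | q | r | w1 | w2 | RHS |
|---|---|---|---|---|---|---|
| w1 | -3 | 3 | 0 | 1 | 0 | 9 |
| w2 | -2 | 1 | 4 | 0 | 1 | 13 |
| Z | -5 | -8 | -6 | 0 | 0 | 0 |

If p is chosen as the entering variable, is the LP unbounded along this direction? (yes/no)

Every constraint-row entry in column p is ≤ 0, so increasing p is unbounded.

yes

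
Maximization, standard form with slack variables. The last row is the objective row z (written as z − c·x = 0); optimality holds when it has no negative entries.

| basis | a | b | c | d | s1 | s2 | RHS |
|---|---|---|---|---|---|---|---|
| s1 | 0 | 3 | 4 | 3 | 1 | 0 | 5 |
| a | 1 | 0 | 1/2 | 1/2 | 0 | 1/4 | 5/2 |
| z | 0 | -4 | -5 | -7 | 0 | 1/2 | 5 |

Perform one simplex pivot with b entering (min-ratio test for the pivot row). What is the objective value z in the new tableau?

Ratio test on column b — row 1: 5/3 = 5/3; row 2: entry 0 ≤ 0. Minimum is 5/3 at row 1 (s1 leaves); pivot element 3.
Pivot on row 1; the z-row RHS becomes 5 − (-4)·(5/3) = 35/3.

35/3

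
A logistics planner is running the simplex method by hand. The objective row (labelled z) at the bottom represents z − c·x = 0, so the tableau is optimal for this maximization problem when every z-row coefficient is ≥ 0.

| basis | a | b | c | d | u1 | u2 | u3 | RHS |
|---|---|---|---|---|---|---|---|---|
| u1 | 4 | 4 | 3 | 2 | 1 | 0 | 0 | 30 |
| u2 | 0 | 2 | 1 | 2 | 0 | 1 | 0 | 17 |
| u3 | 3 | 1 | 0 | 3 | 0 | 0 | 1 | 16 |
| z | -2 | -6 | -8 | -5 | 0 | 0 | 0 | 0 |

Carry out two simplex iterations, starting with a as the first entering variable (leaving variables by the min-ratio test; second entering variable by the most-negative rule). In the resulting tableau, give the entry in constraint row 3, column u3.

1/3

Ratio test on column a — row 1: 30/4 = 15/2; row 2: entry 0 ≤ 0; row 3: 16/3 = 16/3. Minimum is 16/3 at row 3 (u3 leaves); pivot element 3.
Divide row 3 by 3; eliminate column a from the other rows.
Second iteration: most negative z-row entry is -8 in column c, so c enters.
Ratio test on column c — row 1: (26/3)/3 = 26/9; row 2: 17/1 = 17; row 3: entry 0 ≤ 0. Minimum is 26/9 at row 1 (u1 leaves); pivot element 3.
Divide row 1 by 3; eliminate column c from the other rows.
After both pivots, the entry at constraint row 3, column u3 is 1/3.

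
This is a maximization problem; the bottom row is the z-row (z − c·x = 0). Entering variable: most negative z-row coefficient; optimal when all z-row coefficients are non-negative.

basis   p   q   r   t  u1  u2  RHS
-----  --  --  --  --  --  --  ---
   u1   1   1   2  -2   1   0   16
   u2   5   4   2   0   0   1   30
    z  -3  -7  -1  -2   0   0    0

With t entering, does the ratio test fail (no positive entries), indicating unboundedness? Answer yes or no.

Every constraint-row entry in column t is ≤ 0, so increasing t is unbounded.

yes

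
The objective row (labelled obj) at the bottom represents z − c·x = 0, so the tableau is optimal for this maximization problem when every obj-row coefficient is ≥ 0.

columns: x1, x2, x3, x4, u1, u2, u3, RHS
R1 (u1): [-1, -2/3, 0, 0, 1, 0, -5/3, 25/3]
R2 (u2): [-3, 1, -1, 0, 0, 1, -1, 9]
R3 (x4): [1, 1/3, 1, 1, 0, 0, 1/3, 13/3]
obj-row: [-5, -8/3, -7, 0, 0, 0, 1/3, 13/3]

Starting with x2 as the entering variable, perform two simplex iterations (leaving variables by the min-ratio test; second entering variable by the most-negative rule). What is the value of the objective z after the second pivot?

Ratio test on column x2 — row 1: entry -2/3 ≤ 0; row 2: 9/1 = 9; row 3: (13/3)/(1/3) = 13. Minimum is 9 at row 2 (u2 leaves); pivot element 1.
Pivot on row 2; the obj-row RHS becomes 13/3 − (-8/3)·9 = 85/3.
Next entering variable (most negative obj-row entry -13): x1.
Ratio test on column x1 — row 1: entry -3 ≤ 0; row 2: entry -3 ≤ 0; row 3: (4/3)/2 = 2/3. Minimum is 2/3 at row 3 (x4 leaves); pivot element 2.
After the second pivot the obj-row RHS is 85/3 − (-13)·(2/3) = 37.

37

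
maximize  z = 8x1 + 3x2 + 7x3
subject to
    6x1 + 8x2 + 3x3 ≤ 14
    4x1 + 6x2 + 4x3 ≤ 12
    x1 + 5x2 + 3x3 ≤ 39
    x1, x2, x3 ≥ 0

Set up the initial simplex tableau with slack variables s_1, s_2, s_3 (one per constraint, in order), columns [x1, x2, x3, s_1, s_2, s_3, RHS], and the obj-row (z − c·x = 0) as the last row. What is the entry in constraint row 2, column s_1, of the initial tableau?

0

Slack s_1 belongs to constraint 1; its column is the unit vector e_1, so the entry in row 2 is 0.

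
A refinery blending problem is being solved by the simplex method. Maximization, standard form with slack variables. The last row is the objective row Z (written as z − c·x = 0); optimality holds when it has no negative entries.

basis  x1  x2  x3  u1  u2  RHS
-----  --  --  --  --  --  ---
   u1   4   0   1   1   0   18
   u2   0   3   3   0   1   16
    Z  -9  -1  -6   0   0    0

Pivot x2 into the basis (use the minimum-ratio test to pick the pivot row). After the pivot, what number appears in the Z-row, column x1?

Ratio test on column x2 — row 1: entry 0 ≤ 0; row 2: 16/3 = 16/3. Minimum is 16/3 at row 2 (u2 leaves); pivot element 3.
Divide row 2 by 3; eliminate column x2 from the other rows.
Z-row update in column x1: -9 − (-1)·0 = -9.

-9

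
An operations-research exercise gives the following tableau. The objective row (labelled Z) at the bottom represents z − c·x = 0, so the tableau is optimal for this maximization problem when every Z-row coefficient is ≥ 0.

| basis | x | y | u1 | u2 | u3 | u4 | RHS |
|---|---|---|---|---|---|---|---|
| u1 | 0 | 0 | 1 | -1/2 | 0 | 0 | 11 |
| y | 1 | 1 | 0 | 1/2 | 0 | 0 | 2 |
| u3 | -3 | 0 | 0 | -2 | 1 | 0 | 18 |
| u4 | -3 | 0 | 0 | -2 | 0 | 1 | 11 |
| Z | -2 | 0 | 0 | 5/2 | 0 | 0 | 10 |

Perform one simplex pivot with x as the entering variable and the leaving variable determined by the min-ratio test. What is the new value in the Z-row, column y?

2

Ratio test on column x — row 1: entry 0 ≤ 0; row 2: 2/1 = 2; row 3: entry -3 ≤ 0; row 4: entry -3 ≤ 0. Minimum is 2 at row 2 (y leaves); pivot element 1.
Divide row 2 by 1; eliminate column x from the other rows.
Z-row update in column y: 0 − (-2)·1 = 2.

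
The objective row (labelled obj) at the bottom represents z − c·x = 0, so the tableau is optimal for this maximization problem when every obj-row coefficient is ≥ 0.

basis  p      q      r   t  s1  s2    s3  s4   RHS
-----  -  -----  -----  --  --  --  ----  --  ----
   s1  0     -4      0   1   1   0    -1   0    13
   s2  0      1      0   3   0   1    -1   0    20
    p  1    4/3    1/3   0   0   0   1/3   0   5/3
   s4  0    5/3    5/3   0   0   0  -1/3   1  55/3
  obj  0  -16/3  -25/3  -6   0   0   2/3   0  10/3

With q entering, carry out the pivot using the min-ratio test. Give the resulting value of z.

10

Ratio test on column q — row 1: entry -4 ≤ 0; row 2: 20/1 = 20; row 3: (5/3)/(4/3) = 5/4; row 4: (55/3)/(5/3) = 11. Minimum is 5/4 at row 3 (p leaves); pivot element 4/3.
Pivot on row 3; the obj-row RHS becomes 10/3 − (-16/3)·(5/4) = 10.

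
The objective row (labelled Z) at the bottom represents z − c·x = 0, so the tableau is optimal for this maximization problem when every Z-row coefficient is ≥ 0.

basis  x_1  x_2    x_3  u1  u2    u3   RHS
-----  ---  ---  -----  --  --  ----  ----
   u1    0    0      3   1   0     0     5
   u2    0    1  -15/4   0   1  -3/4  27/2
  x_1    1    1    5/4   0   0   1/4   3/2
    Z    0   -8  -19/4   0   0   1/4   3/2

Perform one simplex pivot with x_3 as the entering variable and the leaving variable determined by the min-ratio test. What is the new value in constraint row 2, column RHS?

18

Ratio test on column x_3 — row 1: 5/3 = 5/3; row 2: entry -15/4 ≤ 0; row 3: (3/2)/(5/4) = 6/5. Minimum is 6/5 at row 3 (x_1 leaves); pivot element 5/4.
Divide row 3 by 5/4; eliminate column x_3 from the other rows.
Row 2 update in column RHS: 27/2 − (-15/4)·(6/5) = 18.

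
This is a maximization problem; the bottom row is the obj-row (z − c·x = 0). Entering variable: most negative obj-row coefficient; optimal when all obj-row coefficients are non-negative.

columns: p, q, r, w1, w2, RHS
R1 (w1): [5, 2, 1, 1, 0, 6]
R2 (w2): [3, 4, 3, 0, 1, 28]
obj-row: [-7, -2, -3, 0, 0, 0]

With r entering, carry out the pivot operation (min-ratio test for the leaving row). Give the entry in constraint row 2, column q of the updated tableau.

-2

Ratio test on column r — row 1: 6/1 = 6; row 2: 28/3 = 28/3. Minimum is 6 at row 1 (w1 leaves); pivot element 1.
Divide row 1 by 1; eliminate column r from the other rows.
Row 2 update in column q: 4 − 3·2 = -2.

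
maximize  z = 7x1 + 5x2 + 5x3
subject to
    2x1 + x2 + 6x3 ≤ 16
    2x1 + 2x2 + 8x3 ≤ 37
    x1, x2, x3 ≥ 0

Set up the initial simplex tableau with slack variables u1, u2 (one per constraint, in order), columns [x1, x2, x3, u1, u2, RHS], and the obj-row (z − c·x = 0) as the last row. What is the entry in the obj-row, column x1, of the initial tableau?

-7

The obj-row carries the negated objective coefficients: the x1 entry is -7.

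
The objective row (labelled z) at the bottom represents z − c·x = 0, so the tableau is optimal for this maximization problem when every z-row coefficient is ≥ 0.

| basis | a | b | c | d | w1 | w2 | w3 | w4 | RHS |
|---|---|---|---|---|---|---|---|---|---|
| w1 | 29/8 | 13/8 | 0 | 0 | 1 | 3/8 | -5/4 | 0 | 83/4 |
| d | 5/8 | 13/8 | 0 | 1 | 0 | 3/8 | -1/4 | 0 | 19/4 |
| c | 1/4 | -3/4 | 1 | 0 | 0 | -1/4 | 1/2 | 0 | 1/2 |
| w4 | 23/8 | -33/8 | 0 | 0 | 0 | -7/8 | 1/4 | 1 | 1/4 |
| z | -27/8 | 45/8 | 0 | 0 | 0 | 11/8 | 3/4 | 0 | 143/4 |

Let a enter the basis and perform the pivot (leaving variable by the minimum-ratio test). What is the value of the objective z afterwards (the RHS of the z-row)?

829/23

Ratio test on column a — row 1: (83/4)/(29/8) = 166/29; row 2: (19/4)/(5/8) = 38/5; row 3: (1/2)/(1/4) = 2; row 4: (1/4)/(23/8) = 2/23. Minimum is 2/23 at row 4 (w4 leaves); pivot element 23/8.
Pivot on row 4; the z-row RHS becomes 143/4 − (-27/8)·(2/23) = 829/23.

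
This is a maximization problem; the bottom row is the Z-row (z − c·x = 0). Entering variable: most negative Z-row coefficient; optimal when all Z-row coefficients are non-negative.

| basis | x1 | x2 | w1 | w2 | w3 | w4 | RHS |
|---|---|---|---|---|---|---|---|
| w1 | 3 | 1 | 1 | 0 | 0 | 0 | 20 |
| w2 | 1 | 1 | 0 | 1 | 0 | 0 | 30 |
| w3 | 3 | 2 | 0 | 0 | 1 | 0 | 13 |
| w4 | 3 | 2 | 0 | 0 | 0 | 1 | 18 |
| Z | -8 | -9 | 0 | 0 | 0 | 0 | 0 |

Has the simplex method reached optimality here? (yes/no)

no

The Z-row has a negative entry -9 in column x2, so it is not optimal.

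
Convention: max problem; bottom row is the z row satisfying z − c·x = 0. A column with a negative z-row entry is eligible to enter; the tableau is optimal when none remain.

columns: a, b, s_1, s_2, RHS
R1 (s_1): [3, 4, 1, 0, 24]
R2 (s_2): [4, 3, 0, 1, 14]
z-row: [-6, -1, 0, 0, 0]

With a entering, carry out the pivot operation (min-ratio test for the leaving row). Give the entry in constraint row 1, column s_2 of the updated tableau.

Ratio test on column a — row 1: 24/3 = 8; row 2: 14/4 = 7/2. Minimum is 7/2 at row 2 (s_2 leaves); pivot element 4.
Divide row 2 by 4; eliminate column a from the other rows.
Row 1 update in column s_2: 0 − 3·(1/4) = -3/4.

-3/4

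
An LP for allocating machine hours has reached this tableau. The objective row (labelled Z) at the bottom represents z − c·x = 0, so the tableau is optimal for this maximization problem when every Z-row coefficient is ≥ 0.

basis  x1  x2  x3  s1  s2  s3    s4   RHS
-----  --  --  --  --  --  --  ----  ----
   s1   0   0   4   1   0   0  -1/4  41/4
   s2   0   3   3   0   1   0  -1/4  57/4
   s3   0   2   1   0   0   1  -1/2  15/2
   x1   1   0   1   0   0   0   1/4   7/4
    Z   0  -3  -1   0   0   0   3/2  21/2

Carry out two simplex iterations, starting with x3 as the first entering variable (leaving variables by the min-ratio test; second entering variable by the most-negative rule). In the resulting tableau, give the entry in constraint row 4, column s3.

0

Ratio test on column x3 — row 1: (41/4)/4 = 41/16; row 2: (57/4)/3 = 19/4; row 3: (15/2)/1 = 15/2; row 4: (7/4)/1 = 7/4. Minimum is 7/4 at row 4 (x1 leaves); pivot element 1.
Divide row 4 by 1; eliminate column x3 from the other rows.
Second iteration: most negative Z-row entry is -3 in column x2, so x2 enters.
Ratio test on column x2 — row 1: entry 0 ≤ 0; row 2: 9/3 = 3; row 3: (23/4)/2 = 23/8; row 4: entry 0 ≤ 0. Minimum is 23/8 at row 3 (s3 leaves); pivot element 2.
Divide row 3 by 2; eliminate column x2 from the other rows.
After both pivots, the entry at constraint row 4, column s3 is 0.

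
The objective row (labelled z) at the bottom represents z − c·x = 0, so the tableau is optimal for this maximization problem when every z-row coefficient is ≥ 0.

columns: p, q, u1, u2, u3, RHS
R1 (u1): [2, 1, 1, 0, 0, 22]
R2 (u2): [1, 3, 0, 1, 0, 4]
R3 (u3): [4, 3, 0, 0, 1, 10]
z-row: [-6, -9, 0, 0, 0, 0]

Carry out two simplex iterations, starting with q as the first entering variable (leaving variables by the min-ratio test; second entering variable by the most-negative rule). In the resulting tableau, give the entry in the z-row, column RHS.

18

Ratio test on column q — row 1: 22/1 = 22; row 2: 4/3 = 4/3; row 3: 10/3 = 10/3. Minimum is 4/3 at row 2 (u2 leaves); pivot element 3.
Divide row 2 by 3; eliminate column q from the other rows.
Second iteration: most negative z-row entry is -3 in column p, so p enters.
Ratio test on column p — row 1: (62/3)/(5/3) = 62/5; row 2: (4/3)/(1/3) = 4; row 3: 6/3 = 2. Minimum is 2 at row 3 (u3 leaves); pivot element 3.
Divide row 3 by 3; eliminate column p from the other rows.
After both pivots, the entry at the z-row, column RHS is 18.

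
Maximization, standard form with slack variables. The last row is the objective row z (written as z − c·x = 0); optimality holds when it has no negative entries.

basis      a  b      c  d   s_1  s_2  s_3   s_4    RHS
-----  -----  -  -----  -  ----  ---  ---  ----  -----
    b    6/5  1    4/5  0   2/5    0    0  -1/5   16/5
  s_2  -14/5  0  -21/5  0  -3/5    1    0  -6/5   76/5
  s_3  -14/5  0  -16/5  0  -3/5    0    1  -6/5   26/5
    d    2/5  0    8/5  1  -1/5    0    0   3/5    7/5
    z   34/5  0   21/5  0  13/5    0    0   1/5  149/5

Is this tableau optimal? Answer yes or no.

yes

Every z-row coefficient is ≥ 0, so the tableau is optimal.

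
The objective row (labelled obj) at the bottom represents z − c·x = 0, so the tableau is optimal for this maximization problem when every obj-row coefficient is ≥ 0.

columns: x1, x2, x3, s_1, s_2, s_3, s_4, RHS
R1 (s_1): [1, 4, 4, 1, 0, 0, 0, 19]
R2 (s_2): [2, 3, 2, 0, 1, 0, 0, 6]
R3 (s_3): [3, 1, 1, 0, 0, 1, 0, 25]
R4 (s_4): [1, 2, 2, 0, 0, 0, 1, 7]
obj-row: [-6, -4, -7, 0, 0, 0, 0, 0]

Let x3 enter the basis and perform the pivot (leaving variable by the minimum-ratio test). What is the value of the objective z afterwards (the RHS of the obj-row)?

21

Ratio test on column x3 — row 1: 19/4 = 19/4; row 2: 6/2 = 3; row 3: 25/1 = 25; row 4: 7/2 = 7/2. Minimum is 3 at row 2 (s_2 leaves); pivot element 2.
Pivot on row 2; the obj-row RHS becomes 0 − (-7)·3 = 21.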